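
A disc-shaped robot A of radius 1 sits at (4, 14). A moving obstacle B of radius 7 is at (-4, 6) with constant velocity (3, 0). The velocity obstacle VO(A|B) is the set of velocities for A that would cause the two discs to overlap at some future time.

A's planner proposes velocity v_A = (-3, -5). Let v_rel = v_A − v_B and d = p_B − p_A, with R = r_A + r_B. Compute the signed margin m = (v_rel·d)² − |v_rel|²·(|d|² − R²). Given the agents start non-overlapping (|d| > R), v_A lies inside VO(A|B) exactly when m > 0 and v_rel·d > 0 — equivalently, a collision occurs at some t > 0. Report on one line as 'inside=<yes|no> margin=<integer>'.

d = (-8, -8),  |d|² = 128;  R = 1+7 = 8,  c = 128−8² = 64
v_rel = (-6, -5),  |v_rel|² = 61;  v_rel·d = (-6)·(-8) + (-5)·(-8) = 88
61·t² − 176·t + 64 = 0  ⇒  m = 88² − 61·64 = 3840
m = 3840 > 0,  v_rel·d = 88 > 0  ⇒  inside

inside=yes margin=3840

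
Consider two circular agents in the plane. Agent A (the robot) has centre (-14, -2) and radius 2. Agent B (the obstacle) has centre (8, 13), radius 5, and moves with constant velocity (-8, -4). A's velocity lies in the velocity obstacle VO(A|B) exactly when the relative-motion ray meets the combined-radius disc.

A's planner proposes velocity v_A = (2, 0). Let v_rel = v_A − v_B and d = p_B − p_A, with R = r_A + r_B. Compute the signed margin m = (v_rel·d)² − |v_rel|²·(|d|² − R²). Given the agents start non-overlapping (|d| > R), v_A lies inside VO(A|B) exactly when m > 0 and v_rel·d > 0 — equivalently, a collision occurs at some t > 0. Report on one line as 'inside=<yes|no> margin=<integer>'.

d = (22, 15),  |d|² = 709;  R = 2+5 = 7,  c = 709−7² = 660
v_rel = (10, 4),  |v_rel|² = 116;  v_rel·d = (10)·(22) + (4)·(15) = 280
116·t² − 560·t + 660 = 0  ⇒  m = 280² − 116·660 = 1840
m = 1840 > 0,  v_rel·d = 280 > 0  ⇒  inside

inside=yes margin=1840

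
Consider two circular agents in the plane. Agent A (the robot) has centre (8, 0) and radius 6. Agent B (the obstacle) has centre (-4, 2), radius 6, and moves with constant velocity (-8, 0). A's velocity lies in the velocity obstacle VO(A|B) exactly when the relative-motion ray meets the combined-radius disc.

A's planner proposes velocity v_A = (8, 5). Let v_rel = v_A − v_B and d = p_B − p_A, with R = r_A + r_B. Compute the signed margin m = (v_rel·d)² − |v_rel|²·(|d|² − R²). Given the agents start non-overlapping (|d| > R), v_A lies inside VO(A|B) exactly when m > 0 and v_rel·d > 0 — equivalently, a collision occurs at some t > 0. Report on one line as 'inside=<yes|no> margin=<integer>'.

d = (-12, 2),  |d|² = 148;  R = 6+6 = 12,  c = 148−12² = 4
v_rel = (16, 5),  |v_rel|² = 281;  v_rel·d = (16)·(-12) + (5)·(2) = -182
281·t² + 364·t + 4 = 0  ⇒  m = (-182)² − 281·4 = 32000
m = 32000 > 0,  v_rel·d = -182 < 0  ⇒  outside

inside=no margin=32000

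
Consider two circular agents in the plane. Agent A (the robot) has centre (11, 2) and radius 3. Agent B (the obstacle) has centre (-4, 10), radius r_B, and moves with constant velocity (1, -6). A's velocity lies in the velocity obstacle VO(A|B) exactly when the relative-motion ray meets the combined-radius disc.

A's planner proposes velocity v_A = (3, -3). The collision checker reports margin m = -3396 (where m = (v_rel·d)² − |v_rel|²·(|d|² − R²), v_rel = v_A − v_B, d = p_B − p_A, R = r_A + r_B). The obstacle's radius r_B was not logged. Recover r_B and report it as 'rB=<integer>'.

m = -3396
d = (-15, 8);  v_rel = (2, 3),  |v_rel|² = 13
v_rel×d = (2)·(8) − (3)·(-15) = 61
since m = R²·13 − 61²:  R² = (3721 + -3396) / 13 = 25
R = √25 = 5  ⇒  r_B = 5 − 3 = 2

rB=2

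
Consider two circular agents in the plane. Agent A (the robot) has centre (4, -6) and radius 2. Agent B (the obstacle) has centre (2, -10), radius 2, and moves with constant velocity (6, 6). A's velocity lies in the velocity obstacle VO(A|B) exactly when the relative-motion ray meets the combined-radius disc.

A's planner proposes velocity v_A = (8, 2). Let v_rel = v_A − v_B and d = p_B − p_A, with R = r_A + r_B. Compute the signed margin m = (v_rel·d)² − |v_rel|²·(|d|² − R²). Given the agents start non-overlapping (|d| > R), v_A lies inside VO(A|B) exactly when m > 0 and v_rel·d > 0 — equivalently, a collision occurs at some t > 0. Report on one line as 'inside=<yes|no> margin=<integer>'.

d = (-2, -4),  |d|² = 20;  R = 2+2 = 4,  c = 20−4² = 4
v_rel = (2, -4),  |v_rel|² = 20;  v_rel·d = (2)·(-2) + (-4)·(-4) = 12
20·t² − 24·t + 4 = 0  ⇒  m = 12² − 20·4 = 64
m = 64 > 0,  v_rel·d = 12 > 0  ⇒  inside

inside=yes margin=64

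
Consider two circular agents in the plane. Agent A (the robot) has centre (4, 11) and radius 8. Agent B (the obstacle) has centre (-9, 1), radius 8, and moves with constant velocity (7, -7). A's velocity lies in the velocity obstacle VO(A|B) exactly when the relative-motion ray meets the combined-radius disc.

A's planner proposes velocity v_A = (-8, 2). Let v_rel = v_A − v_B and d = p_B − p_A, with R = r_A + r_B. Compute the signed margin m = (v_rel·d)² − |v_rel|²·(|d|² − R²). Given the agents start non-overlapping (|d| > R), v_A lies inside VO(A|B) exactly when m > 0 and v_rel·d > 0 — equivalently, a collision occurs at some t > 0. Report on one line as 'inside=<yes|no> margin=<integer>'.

d = (-13, -10),  |d|² = 269;  R = 8+8 = 16,  c = 269−16² = 13
v_rel = (-15, 9),  |v_rel|² = 306;  v_rel·d = (-15)·(-13) + (9)·(-10) = 105
306·t² − 210·t + 13 = 0  ⇒  m = 105² − 306·13 = 7047
m = 7047 > 0,  v_rel·d = 105 > 0  ⇒  inside

inside=yes margin=7047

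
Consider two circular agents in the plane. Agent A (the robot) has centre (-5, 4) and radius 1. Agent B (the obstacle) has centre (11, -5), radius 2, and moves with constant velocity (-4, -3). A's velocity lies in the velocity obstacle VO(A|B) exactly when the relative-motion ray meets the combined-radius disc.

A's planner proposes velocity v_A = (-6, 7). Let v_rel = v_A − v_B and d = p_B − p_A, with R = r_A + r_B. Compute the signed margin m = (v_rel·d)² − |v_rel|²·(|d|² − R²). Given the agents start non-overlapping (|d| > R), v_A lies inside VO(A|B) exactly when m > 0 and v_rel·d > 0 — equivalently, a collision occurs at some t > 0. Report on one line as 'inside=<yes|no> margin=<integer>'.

d = (16, -9),  |d|² = 337;  R = 1+2 = 3,  c = 337−3² = 328
v_rel = (-2, 10),  |v_rel|² = 104;  v_rel·d = (-2)·(16) + (10)·(-9) = -122
104·t² + 244·t + 328 = 0  ⇒  m = (-122)² − 104·328 = -19228
m = -19228 < 0,  v_rel·d = -122 < 0  ⇒  outside

inside=no margin=-19228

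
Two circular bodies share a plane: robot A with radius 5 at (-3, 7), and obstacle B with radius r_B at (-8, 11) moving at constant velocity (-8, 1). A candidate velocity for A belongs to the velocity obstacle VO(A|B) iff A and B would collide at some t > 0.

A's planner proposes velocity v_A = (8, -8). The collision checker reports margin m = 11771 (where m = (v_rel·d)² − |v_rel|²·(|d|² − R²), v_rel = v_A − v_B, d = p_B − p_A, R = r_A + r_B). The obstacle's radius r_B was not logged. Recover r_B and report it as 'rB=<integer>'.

m = 11771
d = (-5, 4);  v_rel = (16, -9),  |v_rel|² = 337
v_rel×d = (16)·(4) − (-9)·(-5) = 19
since m = R²·337 − 19²:  R² = (361 + 11771) / 337 = 36
R = √36 = 6  ⇒  r_B = 6 − 5 = 1

rB=1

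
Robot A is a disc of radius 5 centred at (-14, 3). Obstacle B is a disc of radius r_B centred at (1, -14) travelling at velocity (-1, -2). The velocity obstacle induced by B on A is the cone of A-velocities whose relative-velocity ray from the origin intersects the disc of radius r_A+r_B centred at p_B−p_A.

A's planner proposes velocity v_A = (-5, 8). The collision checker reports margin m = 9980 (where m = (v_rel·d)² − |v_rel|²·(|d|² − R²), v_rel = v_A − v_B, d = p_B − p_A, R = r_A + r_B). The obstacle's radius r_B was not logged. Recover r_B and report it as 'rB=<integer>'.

m = 9980
d = (15, -17);  v_rel = (-4, 10),  |v_rel|² = 116
v_rel×d = (-4)·(-17) − (10)·(15) = -82
since m = R²·116 − (-82)²:  R² = (6724 + 9980) / 116 = 144
R = √144 = 12  ⇒  r_B = 12 − 5 = 7

rB=7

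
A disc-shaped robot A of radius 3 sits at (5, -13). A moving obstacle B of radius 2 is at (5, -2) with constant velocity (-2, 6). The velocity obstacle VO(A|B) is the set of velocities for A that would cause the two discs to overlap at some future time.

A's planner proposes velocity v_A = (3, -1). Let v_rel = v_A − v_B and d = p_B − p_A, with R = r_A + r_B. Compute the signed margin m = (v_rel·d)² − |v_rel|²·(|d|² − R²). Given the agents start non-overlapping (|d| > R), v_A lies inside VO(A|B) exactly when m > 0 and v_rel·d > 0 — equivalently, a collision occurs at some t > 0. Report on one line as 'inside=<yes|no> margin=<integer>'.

d = (0, 11),  |d|² = 121;  R = 3+2 = 5,  c = 121−5² = 96
v_rel = (5, -7),  |v_rel|² = 74;  v_rel·d = (5)·(0) + (-7)·(11) = -77
74·t² + 154·t + 96 = 0  ⇒  m = (-77)² − 74·96 = -1175
m = -1175 < 0,  v_rel·d = -77 < 0  ⇒  outside

inside=no margin=-1175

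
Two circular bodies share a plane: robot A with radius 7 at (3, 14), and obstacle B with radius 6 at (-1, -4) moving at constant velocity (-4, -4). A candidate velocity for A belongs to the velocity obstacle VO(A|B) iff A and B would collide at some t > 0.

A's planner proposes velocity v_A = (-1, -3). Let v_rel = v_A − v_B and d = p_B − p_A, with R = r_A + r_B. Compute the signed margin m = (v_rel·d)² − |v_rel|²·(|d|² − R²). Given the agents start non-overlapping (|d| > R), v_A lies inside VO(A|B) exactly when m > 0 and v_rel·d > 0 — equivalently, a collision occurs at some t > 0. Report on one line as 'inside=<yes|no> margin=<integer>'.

d = (-4, -18),  |d|² = 340;  R = 7+6 = 13,  c = 340−13² = 171
v_rel = (3, 1),  |v_rel|² = 10;  v_rel·d = (3)·(-4) + (1)·(-18) = -30
10·t² + 60·t + 171 = 0  ⇒  m = (-30)² − 10·171 = -810
m = -810 < 0,  v_rel·d = -30 < 0  ⇒  outside

inside=no margin=-810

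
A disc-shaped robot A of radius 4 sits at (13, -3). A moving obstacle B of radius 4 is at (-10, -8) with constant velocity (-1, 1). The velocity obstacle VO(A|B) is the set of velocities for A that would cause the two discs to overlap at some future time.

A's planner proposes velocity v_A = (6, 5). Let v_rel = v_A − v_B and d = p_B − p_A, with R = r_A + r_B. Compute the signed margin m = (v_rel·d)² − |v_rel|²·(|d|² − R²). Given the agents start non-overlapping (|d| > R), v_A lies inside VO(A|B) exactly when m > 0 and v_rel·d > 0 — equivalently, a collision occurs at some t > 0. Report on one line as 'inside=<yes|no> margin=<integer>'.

d = (-23, -5),  |d|² = 554;  R = 4+4 = 8,  c = 554−8² = 490
v_rel = (7, 4),  |v_rel|² = 65;  v_rel·d = (7)·(-23) + (4)·(-5) = -181
65·t² + 362·t + 490 = 0  ⇒  m = (-181)² − 65·490 = 911
m = 911 > 0,  v_rel·d = -181 < 0  ⇒  outside

inside=no margin=911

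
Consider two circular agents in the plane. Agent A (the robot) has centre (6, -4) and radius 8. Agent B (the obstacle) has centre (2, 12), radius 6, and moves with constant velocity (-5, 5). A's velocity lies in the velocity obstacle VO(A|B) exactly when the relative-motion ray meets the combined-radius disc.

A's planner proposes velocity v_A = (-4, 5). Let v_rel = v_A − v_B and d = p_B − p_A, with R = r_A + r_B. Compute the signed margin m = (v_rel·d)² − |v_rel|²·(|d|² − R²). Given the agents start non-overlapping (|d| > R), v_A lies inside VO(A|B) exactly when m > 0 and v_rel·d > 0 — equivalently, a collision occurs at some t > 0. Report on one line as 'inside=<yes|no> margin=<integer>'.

d = (-4, 16),  |d|² = 272;  R = 8+6 = 14,  c = 272−14² = 76
v_rel = (1, 0),  |v_rel|² = 1;  v_rel·d = (1)·(-4) + (0)·(16) = -4
1·t² + 8·t + 76 = 0  ⇒  m = (-4)² − 1·76 = -60
m = -60 < 0,  v_rel·d = -4 < 0  ⇒  outside

inside=no margin=-60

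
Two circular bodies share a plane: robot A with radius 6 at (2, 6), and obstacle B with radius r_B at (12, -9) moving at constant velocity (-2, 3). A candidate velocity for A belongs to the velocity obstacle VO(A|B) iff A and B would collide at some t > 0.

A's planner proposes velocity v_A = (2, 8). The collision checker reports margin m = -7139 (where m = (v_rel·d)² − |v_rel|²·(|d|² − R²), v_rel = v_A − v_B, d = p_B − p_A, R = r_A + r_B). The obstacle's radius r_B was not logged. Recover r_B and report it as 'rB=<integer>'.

m = -7139
d = (10, -15);  v_rel = (4, 5),  |v_rel|² = 41
v_rel×d = (4)·(-15) − (5)·(10) = -110
since m = R²·41 − (-110)²:  R² = (12100 + -7139) / 41 = 121
R = √121 = 11  ⇒  r_B = 11 − 6 = 5

rB=5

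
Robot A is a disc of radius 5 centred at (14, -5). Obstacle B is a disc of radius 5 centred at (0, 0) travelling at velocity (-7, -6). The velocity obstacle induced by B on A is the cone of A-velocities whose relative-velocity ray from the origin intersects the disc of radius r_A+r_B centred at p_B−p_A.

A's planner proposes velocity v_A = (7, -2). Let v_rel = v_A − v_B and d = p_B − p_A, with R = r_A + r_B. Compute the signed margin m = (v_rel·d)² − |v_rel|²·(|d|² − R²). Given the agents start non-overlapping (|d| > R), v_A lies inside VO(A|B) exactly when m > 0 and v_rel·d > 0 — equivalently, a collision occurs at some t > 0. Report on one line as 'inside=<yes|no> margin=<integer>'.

d = (-14, 5),  |d|² = 221;  R = 5+5 = 10,  c = 221−10² = 121
v_rel = (14, 4),  |v_rel|² = 212;  v_rel·d = (14)·(-14) + (4)·(5) = -176
212·t² + 352·t + 121 = 0  ⇒  m = (-176)² − 212·121 = 5324
m = 5324 > 0,  v_rel·d = -176 < 0  ⇒  outside

inside=no margin=5324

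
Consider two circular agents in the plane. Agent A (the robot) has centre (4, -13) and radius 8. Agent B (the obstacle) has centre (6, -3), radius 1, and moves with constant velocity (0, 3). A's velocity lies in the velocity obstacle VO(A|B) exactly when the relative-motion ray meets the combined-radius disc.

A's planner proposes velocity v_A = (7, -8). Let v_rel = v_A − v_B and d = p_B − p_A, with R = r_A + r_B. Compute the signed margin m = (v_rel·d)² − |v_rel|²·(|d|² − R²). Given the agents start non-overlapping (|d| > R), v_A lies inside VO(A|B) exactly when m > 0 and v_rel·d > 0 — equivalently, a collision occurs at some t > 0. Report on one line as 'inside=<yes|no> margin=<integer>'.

d = (2, 10),  |d|² = 104;  R = 8+1 = 9,  c = 104−9² = 23
v_rel = (7, -11),  |v_rel|² = 170;  v_rel·d = (7)·(2) + (-11)·(10) = -96
170·t² + 192·t + 23 = 0  ⇒  m = (-96)² − 170·23 = 5306
m = 5306 > 0,  v_rel·d = -96 < 0  ⇒  outside

inside=no margin=5306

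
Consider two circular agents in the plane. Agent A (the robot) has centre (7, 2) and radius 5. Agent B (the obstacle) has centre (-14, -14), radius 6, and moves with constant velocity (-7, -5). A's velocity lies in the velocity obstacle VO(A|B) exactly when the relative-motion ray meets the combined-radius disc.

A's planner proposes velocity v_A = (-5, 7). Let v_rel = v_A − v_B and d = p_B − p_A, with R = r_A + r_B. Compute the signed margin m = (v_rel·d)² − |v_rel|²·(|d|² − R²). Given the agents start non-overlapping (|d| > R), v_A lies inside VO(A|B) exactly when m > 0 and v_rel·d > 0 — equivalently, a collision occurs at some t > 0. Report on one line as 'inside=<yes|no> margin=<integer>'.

d = (-21, -16),  |d|² = 697;  R = 5+6 = 11,  c = 697−11² = 576
v_rel = (2, 12),  |v_rel|² = 148;  v_rel·d = (2)·(-21) + (12)·(-16) = -234
148·t² + 468·t + 576 = 0  ⇒  m = (-234)² − 148·576 = -30492
m = -30492 < 0,  v_rel·d = -234 < 0  ⇒  outside

inside=no margin=-30492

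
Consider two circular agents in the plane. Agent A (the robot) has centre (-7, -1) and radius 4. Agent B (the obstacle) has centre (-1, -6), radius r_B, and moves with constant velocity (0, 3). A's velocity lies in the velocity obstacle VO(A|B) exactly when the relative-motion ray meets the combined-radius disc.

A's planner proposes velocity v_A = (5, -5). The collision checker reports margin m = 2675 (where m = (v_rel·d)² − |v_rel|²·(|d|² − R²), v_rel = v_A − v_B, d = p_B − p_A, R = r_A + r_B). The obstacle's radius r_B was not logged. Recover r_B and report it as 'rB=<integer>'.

m = 2675
d = (6, -5);  v_rel = (5, -8),  |v_rel|² = 89
v_rel×d = (5)·(-5) − (-8)·(6) = 23
since m = R²·89 − 23²:  R² = (529 + 2675) / 89 = 36
R = √36 = 6  ⇒  r_B = 6 − 4 = 2

rB=2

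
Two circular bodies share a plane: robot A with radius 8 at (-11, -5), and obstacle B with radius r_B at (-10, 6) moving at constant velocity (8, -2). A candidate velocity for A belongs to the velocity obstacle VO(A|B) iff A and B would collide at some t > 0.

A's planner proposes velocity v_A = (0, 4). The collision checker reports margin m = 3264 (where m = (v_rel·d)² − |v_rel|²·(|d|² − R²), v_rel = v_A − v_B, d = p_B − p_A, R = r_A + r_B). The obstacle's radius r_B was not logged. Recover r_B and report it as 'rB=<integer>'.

m = 3264
d = (1, 11);  v_rel = (-8, 6),  |v_rel|² = 100
v_rel×d = (-8)·(11) − (6)·(1) = -94
since m = R²·100 − (-94)²:  R² = (8836 + 3264) / 100 = 121
R = √121 = 11  ⇒  r_B = 11 − 8 = 3

rB=3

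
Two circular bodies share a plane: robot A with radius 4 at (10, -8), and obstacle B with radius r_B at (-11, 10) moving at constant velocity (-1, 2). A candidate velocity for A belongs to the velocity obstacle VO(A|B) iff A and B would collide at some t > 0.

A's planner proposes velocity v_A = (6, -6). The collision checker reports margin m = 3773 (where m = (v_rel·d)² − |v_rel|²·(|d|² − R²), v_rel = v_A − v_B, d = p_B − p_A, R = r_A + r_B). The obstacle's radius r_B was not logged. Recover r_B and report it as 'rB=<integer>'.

m = 3773
d = (-21, 18);  v_rel = (7, -8),  |v_rel|² = 113
v_rel×d = (7)·(18) − (-8)·(-21) = -42
since m = R²·113 − (-42)²:  R² = (1764 + 3773) / 113 = 49
R = √49 = 7  ⇒  r_B = 7 − 4 = 3

rB=3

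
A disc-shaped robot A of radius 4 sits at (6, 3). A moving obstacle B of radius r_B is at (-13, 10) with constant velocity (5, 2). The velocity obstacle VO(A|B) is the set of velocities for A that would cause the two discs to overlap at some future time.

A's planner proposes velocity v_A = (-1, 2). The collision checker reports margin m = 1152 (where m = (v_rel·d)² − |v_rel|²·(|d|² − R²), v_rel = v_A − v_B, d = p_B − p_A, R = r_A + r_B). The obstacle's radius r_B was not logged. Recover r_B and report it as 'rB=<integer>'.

m = 1152
d = (-19, 7);  v_rel = (-6, 0),  |v_rel|² = 36
v_rel×d = (-6)·(7) − (0)·(-19) = -42
since m = R²·36 − (-42)²:  R² = (1764 + 1152) / 36 = 81
R = √81 = 9  ⇒  r_B = 9 − 4 = 5

rB=5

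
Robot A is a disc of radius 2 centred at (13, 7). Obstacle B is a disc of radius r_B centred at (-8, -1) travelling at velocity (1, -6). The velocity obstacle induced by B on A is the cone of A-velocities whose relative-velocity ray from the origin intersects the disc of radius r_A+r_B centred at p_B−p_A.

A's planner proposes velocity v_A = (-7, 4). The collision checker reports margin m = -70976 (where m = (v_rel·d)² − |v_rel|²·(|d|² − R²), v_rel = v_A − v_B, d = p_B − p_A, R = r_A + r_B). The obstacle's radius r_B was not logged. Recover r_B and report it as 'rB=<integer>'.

m = -70976
d = (-21, -8);  v_rel = (-8, 10),  |v_rel|² = 164
v_rel×d = (-8)·(-8) − (10)·(-21) = 274
since m = R²·164 − 274²:  R² = (75076 + -70976) / 164 = 25
R = √25 = 5  ⇒  r_B = 5 − 2 = 3

rB=3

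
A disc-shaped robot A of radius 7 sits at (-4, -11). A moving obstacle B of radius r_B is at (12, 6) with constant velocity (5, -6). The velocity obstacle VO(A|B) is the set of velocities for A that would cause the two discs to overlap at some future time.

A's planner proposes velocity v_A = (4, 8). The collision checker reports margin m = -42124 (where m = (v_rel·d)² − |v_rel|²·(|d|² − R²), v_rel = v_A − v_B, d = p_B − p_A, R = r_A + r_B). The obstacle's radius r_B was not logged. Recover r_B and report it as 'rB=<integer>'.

m = -42124
d = (16, 17);  v_rel = (-1, 14),  |v_rel|² = 197
v_rel×d = (-1)·(17) − (14)·(16) = -241
since m = R²·197 − (-241)²:  R² = (58081 + -42124) / 197 = 81
R = √81 = 9  ⇒  r_B = 9 − 7 = 2

rB=2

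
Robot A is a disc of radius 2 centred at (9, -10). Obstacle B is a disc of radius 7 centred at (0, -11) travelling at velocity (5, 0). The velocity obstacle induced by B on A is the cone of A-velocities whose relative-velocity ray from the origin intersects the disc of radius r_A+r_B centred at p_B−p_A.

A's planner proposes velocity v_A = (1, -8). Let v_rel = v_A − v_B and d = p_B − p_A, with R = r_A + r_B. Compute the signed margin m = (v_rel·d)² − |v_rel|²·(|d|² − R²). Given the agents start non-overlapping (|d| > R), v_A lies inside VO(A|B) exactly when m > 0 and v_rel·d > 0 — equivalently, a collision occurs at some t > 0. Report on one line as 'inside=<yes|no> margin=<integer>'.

d = (-9, -1),  |d|² = 82;  R = 2+7 = 9,  c = 82−9² = 1
v_rel = (-4, -8),  |v_rel|² = 80;  v_rel·d = (-4)·(-9) + (-8)·(-1) = 44
80·t² − 88·t + 1 = 0  ⇒  m = 44² − 80·1 = 1856
m = 1856 > 0,  v_rel·d = 44 > 0  ⇒  inside

inside=yes margin=1856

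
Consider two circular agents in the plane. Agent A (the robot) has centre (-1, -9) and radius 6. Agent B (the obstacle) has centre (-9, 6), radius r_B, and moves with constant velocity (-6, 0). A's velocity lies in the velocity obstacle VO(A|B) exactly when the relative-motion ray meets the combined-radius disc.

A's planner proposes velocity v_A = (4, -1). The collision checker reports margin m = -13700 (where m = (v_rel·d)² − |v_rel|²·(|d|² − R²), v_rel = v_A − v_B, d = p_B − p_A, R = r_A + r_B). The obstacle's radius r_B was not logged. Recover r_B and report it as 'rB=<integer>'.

m = -13700
d = (-8, 15);  v_rel = (10, -1),  |v_rel|² = 101
v_rel×d = (10)·(15) − (-1)·(-8) = 142
since m = R²·101 − 142²:  R² = (20164 + -13700) / 101 = 64
R = √64 = 8  ⇒  r_B = 8 − 6 = 2

rB=2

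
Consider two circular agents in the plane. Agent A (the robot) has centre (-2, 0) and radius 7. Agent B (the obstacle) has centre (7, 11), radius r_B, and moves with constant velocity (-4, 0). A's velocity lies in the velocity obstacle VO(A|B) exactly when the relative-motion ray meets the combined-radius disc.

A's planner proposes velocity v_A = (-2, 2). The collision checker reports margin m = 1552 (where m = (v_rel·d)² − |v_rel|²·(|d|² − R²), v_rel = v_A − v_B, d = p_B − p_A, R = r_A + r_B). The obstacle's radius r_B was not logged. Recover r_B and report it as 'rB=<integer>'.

m = 1552
d = (9, 11);  v_rel = (2, 2),  |v_rel|² = 8
v_rel×d = (2)·(11) − (2)·(9) = 4
since m = R²·8 − 4²:  R² = (16 + 1552) / 8 = 196
R = √196 = 14  ⇒  r_B = 14 − 7 = 7

rB=7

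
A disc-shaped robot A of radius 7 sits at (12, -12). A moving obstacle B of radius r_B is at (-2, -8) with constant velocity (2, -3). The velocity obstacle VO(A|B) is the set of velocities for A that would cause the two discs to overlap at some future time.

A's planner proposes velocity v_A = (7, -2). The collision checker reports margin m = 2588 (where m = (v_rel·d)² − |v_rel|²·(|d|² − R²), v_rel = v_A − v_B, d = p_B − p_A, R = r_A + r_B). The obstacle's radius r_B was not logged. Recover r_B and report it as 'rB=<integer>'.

m = 2588
d = (-14, 4);  v_rel = (5, 1),  |v_rel|² = 26
v_rel×d = (5)·(4) − (1)·(-14) = 34
since m = R²·26 − 34²:  R² = (1156 + 2588) / 26 = 144
R = √144 = 12  ⇒  r_B = 12 − 7 = 5

rB=5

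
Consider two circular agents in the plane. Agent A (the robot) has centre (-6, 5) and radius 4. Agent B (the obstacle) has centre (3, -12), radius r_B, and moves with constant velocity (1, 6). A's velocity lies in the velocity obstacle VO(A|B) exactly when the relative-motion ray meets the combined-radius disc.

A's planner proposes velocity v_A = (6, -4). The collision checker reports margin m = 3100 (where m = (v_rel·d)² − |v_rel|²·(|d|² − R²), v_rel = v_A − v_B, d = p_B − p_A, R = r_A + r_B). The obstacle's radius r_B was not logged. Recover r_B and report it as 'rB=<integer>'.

m = 3100
d = (9, -17);  v_rel = (5, -10),  |v_rel|² = 125
v_rel×d = (5)·(-17) − (-10)·(9) = 5
since m = R²·125 − 5²:  R² = (25 + 3100) / 125 = 25
R = √25 = 5  ⇒  r_B = 5 − 4 = 1

rB=1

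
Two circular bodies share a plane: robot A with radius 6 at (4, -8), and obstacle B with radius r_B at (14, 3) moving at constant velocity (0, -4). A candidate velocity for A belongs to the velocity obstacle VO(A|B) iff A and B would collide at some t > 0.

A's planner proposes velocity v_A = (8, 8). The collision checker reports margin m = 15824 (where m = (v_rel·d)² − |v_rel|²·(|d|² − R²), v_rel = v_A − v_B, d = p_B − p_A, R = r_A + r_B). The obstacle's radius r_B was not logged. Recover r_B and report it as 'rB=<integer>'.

m = 15824
d = (10, 11);  v_rel = (8, 12),  |v_rel|² = 208
v_rel×d = (8)·(11) − (12)·(10) = -32
since m = R²·208 − (-32)²:  R² = (1024 + 15824) / 208 = 81
R = √81 = 9  ⇒  r_B = 9 − 6 = 3

rB=3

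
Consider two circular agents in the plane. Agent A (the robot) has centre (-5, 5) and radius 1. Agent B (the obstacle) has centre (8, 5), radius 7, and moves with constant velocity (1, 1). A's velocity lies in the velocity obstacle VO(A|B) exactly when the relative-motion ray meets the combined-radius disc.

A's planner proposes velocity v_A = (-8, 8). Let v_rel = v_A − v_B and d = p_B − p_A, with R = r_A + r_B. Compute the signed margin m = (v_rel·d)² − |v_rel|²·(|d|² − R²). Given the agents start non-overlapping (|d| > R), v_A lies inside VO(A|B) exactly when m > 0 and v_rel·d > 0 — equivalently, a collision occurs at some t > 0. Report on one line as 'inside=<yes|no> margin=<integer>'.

d = (13, 0),  |d|² = 169;  R = 1+7 = 8,  c = 169−8² = 105
v_rel = (-9, 7),  |v_rel|² = 130;  v_rel·d = (-9)·(13) + (7)·(0) = -117
130·t² + 234·t + 105 = 0  ⇒  m = (-117)² − 130·105 = 39
m = 39 > 0,  v_rel·d = -117 < 0  ⇒  outside

inside=no margin=39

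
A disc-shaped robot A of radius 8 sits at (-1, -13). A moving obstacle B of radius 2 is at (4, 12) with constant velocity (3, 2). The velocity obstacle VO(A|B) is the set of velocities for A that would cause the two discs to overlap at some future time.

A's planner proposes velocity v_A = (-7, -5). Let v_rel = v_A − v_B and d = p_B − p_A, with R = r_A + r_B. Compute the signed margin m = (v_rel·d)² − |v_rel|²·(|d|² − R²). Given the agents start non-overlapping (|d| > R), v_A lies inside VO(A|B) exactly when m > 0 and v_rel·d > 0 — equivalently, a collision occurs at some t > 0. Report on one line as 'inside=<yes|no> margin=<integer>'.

d = (5, 25),  |d|² = 650;  R = 8+2 = 10,  c = 650−10² = 550
v_rel = (-10, -7),  |v_rel|² = 149;  v_rel·d = (-10)·(5) + (-7)·(25) = -225
149·t² + 450·t + 550 = 0  ⇒  m = (-225)² − 149·550 = -31325
m = -31325 < 0,  v_rel·d = -225 < 0  ⇒  outside

inside=no margin=-31325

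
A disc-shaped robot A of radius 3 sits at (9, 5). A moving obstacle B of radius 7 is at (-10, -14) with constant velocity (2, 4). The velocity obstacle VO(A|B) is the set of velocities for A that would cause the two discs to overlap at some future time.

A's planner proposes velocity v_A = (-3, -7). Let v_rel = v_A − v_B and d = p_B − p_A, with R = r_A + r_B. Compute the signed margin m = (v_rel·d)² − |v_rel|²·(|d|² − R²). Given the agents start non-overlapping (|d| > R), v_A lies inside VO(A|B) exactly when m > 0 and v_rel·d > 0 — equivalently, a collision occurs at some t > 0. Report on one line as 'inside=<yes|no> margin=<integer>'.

d = (-19, -19),  |d|² = 722;  R = 3+7 = 10,  c = 722−10² = 622
v_rel = (-5, -11),  |v_rel|² = 146;  v_rel·d = (-5)·(-19) + (-11)·(-19) = 304
146·t² − 608·t + 622 = 0  ⇒  m = 304² − 146·622 = 1604
m = 1604 > 0,  v_rel·d = 304 > 0  ⇒  inside

inside=yes margin=1604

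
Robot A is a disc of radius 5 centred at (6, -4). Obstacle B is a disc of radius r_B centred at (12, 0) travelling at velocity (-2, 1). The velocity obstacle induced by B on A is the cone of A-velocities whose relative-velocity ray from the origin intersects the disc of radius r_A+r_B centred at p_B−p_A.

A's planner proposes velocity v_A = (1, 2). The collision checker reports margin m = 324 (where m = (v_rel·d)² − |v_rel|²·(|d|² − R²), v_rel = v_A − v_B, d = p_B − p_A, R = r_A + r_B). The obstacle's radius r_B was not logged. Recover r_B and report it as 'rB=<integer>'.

m = 324
d = (6, 4);  v_rel = (3, 1),  |v_rel|² = 10
v_rel×d = (3)·(4) − (1)·(6) = 6
since m = R²·10 − 6²:  R² = (36 + 324) / 10 = 36
R = √36 = 6  ⇒  r_B = 6 − 5 = 1

rB=1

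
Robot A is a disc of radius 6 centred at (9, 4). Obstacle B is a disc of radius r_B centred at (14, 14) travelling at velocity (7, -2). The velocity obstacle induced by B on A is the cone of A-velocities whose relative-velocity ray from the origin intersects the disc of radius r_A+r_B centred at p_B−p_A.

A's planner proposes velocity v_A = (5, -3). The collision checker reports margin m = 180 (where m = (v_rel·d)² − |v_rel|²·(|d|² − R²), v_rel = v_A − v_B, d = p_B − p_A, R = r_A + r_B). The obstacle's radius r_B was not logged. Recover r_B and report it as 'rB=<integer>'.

m = 180
d = (5, 10);  v_rel = (-2, -1),  |v_rel|² = 5
v_rel×d = (-2)·(10) − (-1)·(5) = -15
since m = R²·5 − (-15)²:  R² = (225 + 180) / 5 = 81
R = √81 = 9  ⇒  r_B = 9 − 6 = 3

rB=3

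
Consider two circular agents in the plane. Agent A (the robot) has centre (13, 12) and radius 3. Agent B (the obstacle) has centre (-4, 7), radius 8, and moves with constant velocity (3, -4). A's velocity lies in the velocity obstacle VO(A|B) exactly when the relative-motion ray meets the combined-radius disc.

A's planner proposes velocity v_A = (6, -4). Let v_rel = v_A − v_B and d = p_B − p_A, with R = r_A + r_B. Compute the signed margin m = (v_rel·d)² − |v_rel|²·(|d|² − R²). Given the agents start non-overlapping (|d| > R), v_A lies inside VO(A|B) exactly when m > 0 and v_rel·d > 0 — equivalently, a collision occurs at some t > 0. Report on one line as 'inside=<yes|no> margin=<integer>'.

d = (-17, -5),  |d|² = 314;  R = 3+8 = 11,  c = 314−11² = 193
v_rel = (3, 0),  |v_rel|² = 9;  v_rel·d = (3)·(-17) + (0)·(-5) = -51
9·t² + 102·t + 193 = 0  ⇒  m = (-51)² − 9·193 = 864
m = 864 > 0,  v_rel·d = -51 < 0  ⇒  outside

inside=no margin=864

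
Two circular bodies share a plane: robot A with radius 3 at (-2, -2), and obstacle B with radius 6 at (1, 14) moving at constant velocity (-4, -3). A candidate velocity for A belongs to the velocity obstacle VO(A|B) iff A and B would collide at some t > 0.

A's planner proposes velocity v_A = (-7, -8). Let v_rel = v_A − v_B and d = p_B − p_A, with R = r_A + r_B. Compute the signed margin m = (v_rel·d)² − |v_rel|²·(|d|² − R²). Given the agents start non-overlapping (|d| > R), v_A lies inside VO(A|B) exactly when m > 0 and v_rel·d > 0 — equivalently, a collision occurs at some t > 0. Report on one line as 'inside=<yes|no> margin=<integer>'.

d = (3, 16),  |d|² = 265;  R = 3+6 = 9,  c = 265−9² = 184
v_rel = (-3, -5),  |v_rel|² = 34;  v_rel·d = (-3)·(3) + (-5)·(16) = -89
34·t² + 178·t + 184 = 0  ⇒  m = (-89)² − 34·184 = 1665
m = 1665 > 0,  v_rel·d = -89 < 0  ⇒  outside

inside=no margin=1665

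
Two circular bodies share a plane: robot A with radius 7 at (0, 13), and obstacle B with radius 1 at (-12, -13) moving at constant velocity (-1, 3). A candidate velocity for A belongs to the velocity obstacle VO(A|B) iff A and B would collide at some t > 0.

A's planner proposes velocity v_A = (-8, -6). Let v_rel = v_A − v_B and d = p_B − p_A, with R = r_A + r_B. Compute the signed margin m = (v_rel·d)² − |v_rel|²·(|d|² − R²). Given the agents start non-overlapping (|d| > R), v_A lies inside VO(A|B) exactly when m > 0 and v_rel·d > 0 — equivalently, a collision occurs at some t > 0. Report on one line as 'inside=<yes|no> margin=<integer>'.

d = (-12, -26),  |d|² = 820;  R = 7+1 = 8,  c = 820−8² = 756
v_rel = (-7, -9),  |v_rel|² = 130;  v_rel·d = (-7)·(-12) + (-9)·(-26) = 318
130·t² − 636·t + 756 = 0  ⇒  m = 318² − 130·756 = 2844
m = 2844 > 0,  v_rel·d = 318 > 0  ⇒  inside

inside=yes margin=2844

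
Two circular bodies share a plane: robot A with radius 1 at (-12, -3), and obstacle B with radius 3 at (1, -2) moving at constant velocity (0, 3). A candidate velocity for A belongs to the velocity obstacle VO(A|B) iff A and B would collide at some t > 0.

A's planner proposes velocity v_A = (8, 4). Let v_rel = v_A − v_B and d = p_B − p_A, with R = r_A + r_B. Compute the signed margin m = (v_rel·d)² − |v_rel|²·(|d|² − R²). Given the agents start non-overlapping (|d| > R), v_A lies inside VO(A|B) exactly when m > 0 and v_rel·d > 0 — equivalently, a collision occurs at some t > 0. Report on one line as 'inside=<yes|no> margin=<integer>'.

d = (13, 1),  |d|² = 170;  R = 1+3 = 4,  c = 170−4² = 154
v_rel = (8, 1),  |v_rel|² = 65;  v_rel·d = (8)·(13) + (1)·(1) = 105
65·t² − 210·t + 154 = 0  ⇒  m = 105² − 65·154 = 1015
m = 1015 > 0,  v_rel·d = 105 > 0  ⇒  inside

inside=yes margin=1015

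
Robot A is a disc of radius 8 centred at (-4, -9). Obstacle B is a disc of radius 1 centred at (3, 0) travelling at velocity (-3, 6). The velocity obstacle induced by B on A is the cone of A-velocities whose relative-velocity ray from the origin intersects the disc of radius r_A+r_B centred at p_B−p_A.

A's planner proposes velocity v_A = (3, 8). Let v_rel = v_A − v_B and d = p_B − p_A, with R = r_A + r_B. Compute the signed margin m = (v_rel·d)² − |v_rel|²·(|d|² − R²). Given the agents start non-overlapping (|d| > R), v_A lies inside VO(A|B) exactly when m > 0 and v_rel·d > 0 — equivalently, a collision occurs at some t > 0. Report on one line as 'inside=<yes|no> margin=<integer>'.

d = (7, 9),  |d|² = 130;  R = 8+1 = 9,  c = 130−9² = 49
v_rel = (6, 2),  |v_rel|² = 40;  v_rel·d = (6)·(7) + (2)·(9) = 60
40·t² − 120·t + 49 = 0  ⇒  m = 60² − 40·49 = 1640
m = 1640 > 0,  v_rel·d = 60 > 0  ⇒  inside

inside=yes margin=1640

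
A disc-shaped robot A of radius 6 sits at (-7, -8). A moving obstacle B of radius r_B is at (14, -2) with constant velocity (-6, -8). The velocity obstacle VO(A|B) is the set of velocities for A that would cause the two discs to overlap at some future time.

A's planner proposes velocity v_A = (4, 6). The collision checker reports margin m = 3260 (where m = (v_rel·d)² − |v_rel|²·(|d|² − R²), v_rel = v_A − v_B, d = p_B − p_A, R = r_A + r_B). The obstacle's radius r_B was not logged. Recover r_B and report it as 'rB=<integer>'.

m = 3260
d = (21, 6);  v_rel = (10, 14),  |v_rel|² = 296
v_rel×d = (10)·(6) − (14)·(21) = -234
since m = R²·296 − (-234)²:  R² = (54756 + 3260) / 296 = 196
R = √196 = 14  ⇒  r_B = 14 − 6 = 8

rB=8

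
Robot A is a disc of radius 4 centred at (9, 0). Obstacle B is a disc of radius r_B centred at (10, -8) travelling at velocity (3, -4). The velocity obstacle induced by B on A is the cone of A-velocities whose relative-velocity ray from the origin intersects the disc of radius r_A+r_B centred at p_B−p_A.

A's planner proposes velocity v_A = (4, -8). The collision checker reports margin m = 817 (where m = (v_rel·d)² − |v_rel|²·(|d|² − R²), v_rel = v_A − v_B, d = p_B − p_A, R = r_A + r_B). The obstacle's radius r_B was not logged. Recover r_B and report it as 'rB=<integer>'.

m = 817
d = (1, -8);  v_rel = (1, -4),  |v_rel|² = 17
v_rel×d = (1)·(-8) − (-4)·(1) = -4
since m = R²·17 − (-4)²:  R² = (16 + 817) / 17 = 49
R = √49 = 7  ⇒  r_B = 7 − 4 = 3

rB=3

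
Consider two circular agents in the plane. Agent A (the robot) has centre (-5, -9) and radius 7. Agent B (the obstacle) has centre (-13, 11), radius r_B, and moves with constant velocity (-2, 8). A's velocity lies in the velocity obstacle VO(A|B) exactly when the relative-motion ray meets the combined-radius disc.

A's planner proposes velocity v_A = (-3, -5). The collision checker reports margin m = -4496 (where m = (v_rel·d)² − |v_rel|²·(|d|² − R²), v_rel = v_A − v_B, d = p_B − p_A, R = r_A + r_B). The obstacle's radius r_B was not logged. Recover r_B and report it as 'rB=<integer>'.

m = -4496
d = (-8, 20);  v_rel = (-1, -13),  |v_rel|² = 170
v_rel×d = (-1)·(20) − (-13)·(-8) = -124
since m = R²·170 − (-124)²:  R² = (15376 + -4496) / 170 = 64
R = √64 = 8  ⇒  r_B = 8 − 7 = 1

rB=1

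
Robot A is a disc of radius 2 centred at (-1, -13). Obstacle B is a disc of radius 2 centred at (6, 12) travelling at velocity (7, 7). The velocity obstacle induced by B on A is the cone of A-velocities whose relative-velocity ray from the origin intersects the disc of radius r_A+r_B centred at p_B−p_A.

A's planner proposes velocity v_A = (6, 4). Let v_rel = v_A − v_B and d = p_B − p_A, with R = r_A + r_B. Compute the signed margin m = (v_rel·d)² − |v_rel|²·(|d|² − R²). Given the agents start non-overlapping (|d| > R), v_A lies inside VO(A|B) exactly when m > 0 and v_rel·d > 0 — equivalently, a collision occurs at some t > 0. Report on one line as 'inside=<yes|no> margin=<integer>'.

d = (7, 25),  |d|² = 674;  R = 2+2 = 4,  c = 674−4² = 658
v_rel = (-1, -3),  |v_rel|² = 10;  v_rel·d = (-1)·(7) + (-3)·(25) = -82
10·t² + 164·t + 658 = 0  ⇒  m = (-82)² − 10·658 = 144
m = 144 > 0,  v_rel·d = -82 < 0  ⇒  outside

inside=no margin=144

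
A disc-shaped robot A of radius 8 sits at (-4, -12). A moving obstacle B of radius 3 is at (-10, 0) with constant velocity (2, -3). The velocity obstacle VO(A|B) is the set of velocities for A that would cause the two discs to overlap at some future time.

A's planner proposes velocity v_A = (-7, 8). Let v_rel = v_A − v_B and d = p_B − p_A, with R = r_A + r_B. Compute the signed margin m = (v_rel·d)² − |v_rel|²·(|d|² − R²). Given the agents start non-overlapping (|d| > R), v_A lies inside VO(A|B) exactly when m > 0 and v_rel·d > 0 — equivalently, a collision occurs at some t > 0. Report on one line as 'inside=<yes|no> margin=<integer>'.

d = (-6, 12),  |d|² = 180;  R = 8+3 = 11,  c = 180−11² = 59
v_rel = (-9, 11),  |v_rel|² = 202;  v_rel·d = (-9)·(-6) + (11)·(12) = 186
202·t² − 372·t + 59 = 0  ⇒  m = 186² − 202·59 = 22678
m = 22678 > 0,  v_rel·d = 186 > 0  ⇒  inside

inside=yes margin=22678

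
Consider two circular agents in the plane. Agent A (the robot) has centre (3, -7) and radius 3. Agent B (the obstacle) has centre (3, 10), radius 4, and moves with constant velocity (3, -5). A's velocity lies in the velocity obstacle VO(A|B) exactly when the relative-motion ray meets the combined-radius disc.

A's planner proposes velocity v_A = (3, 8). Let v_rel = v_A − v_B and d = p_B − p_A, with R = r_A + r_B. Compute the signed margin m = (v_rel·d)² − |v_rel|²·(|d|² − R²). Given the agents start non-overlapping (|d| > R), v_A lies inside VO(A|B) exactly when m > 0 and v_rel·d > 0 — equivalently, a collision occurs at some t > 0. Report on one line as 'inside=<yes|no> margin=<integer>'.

d = (0, 17),  |d|² = 289;  R = 3+4 = 7,  c = 289−7² = 240
v_rel = (0, 13),  |v_rel|² = 169;  v_rel·d = (0)·(0) + (13)·(17) = 221
169·t² − 442·t + 240 = 0  ⇒  m = 221² − 169·240 = 8281
m = 8281 > 0,  v_rel·d = 221 > 0  ⇒  inside

inside=yes margin=8281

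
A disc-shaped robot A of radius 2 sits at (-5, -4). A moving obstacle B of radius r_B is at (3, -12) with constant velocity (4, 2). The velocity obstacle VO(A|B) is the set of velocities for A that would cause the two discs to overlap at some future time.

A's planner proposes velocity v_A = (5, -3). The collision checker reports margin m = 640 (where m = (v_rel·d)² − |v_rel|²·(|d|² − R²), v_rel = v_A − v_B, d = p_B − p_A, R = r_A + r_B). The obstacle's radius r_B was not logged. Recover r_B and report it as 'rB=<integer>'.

m = 640
d = (8, -8);  v_rel = (1, -5),  |v_rel|² = 26
v_rel×d = (1)·(-8) − (-5)·(8) = 32
since m = R²·26 − 32²:  R² = (1024 + 640) / 26 = 64
R = √64 = 8  ⇒  r_B = 8 − 2 = 6

rB=6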